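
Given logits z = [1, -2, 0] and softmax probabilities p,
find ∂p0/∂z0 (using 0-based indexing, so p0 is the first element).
∂p0/∂z0 = 0.2078

p = softmax(z) = [0.7054, 0.03512, 0.2595]
p0 = 0.7054

∂p0/∂z0 = p0(1 - p0) = 0.7054 × (1 - 0.7054) = 0.2078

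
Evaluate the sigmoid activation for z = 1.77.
0.8545

sigmoid(1.77) = 1/(1 + e^(-1.77)) = 1/(1 + 0.1703) = 0.8545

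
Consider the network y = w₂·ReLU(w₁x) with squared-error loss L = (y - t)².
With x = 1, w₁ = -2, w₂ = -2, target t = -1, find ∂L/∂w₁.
∂L/∂w₁ = 0

Forward pass:
z = w₁x = -2×1 = -2
h = ReLU(-2) = 0
y = w₂h = -2×0 = 0

Backward pass:
∂L/∂y = 2(y - t) = 2(0 - -1) = 2
∂y/∂h = w₂ = -2
∂h/∂z = 0 (ReLU derivative)
∂z/∂w₁ = x = 1

∂L/∂w₁ = 2 × -2 × 0 × 1 = 0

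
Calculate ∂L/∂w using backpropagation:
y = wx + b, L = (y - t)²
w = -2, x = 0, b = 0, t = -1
∂L/∂w = 0

y = wx + b = (-2)(0) + 0 = 0
∂L/∂y = 2(y - t) = 2(0 - -1) = 2
∂y/∂w = x = 0
∂L/∂w = ∂L/∂y · ∂y/∂w = 2 × 0 = 0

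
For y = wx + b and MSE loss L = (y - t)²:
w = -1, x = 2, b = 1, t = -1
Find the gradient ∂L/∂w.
∂L/∂w = 0

y = wx + b = (-1)(2) + 1 = -1
∂L/∂y = 2(y - t) = 2(-1 - -1) = 0
∂y/∂w = x = 2
∂L/∂w = ∂L/∂y · ∂y/∂w = 0 × 2 = 0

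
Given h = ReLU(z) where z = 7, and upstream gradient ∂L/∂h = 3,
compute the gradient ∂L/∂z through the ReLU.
∂L/∂z = 3

h = ReLU(7) = 7
Since z > 0: ∂h/∂z = 1
∂L/∂z = ∂L/∂h · ∂h/∂z = 3 × 1 = 3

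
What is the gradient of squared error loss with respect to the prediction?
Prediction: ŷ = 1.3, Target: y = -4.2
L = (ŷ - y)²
∂L/∂ŷ = 11.0

∂L/∂ŷ = 2(ŷ - y) = 2(1.3 - -4.2) = 2(5.5) = 11.0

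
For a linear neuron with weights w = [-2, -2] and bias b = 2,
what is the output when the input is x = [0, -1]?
y = 4

y = (-2)(0) + (-2)(-1) + 2 = 4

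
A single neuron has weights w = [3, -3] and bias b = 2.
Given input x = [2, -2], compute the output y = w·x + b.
y = 14

y = (3)(2) + (-3)(-2) + 2 = 14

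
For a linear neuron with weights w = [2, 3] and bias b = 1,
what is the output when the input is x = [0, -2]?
y = -5

y = (2)(0) + (3)(-2) + 1 = -5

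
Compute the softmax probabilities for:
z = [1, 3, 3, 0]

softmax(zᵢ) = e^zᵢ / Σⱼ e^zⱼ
p = [0.0619, 0.4576, 0.4576, 0.0228]

exp(z) = [2.718, 20.09, 20.09, 1]
Sum = 43.89
p = [0.0619, 0.4576, 0.4576, 0.0228]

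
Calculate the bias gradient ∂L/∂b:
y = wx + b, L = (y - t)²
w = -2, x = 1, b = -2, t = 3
∂L/∂b = -14

y = wx + b = (-2)(1) + -2 = -4
∂L/∂y = 2(y - t) = 2(-4 - 3) = -14
∂y/∂b = 1
∂L/∂b = ∂L/∂y · ∂y/∂b = -14 × 1 = -14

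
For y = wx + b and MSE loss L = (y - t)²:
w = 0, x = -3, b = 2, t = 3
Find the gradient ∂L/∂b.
∂L/∂b = -2

y = wx + b = (0)(-3) + 2 = 2
∂L/∂y = 2(y - t) = 2(2 - 3) = -2
∂y/∂b = 1
∂L/∂b = ∂L/∂y · ∂y/∂b = -2 × 1 = -2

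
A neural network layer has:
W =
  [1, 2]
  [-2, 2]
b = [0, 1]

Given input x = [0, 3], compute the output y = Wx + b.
y = [6, 7]

Wx = [1×0 + 2×3, -2×0 + 2×3]
   = [6, 6]
y = Wx + b = [6 + 0, 6 + 1] = [6, 7]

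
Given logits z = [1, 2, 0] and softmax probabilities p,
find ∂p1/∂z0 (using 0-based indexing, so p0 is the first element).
∂p1/∂z0 = -0.1628

p = softmax(z) = [0.2447, 0.6652, 0.09003]
p1 = 0.6652, p0 = 0.2447

∂p1/∂z0 = -p1 × p0 = -0.6652 × 0.2447 = -0.1628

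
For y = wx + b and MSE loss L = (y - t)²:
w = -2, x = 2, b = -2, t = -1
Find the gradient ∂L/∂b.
∂L/∂b = -10

y = wx + b = (-2)(2) + -2 = -6
∂L/∂y = 2(y - t) = 2(-6 - -1) = -10
∂y/∂b = 1
∂L/∂b = ∂L/∂y · ∂y/∂b = -10 × 1 = -10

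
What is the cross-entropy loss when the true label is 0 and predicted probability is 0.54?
L = 0.7765

L = -0·log(0.54) - 1·log(0.46) = -log(0.46) = 0.7765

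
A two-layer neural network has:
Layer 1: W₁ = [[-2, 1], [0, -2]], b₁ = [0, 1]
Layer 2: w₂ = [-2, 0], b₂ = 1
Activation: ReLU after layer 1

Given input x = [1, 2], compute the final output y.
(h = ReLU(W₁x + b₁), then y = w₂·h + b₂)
y = 1

Layer 1 pre-activation: z₁ = [0, -3]
After ReLU: h = [0, 0]
Layer 2 output: y = -2×0 + 0×0 + 1 = 1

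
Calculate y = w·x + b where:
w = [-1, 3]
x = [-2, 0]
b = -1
y = 1

y = (-1)(-2) + (3)(0) + -1 = 1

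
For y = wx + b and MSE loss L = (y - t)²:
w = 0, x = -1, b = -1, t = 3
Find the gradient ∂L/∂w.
∂L/∂w = 8

y = wx + b = (0)(-1) + -1 = -1
∂L/∂y = 2(y - t) = 2(-1 - 3) = -8
∂y/∂w = x = -1
∂L/∂w = ∂L/∂y · ∂y/∂w = -8 × -1 = 8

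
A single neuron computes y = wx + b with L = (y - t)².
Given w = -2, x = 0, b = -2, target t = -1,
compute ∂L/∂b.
∂L/∂b = -2

y = wx + b = (-2)(0) + -2 = -2
∂L/∂y = 2(y - t) = 2(-2 - -1) = -2
∂y/∂b = 1
∂L/∂b = ∂L/∂y · ∂y/∂b = -2 × 1 = -2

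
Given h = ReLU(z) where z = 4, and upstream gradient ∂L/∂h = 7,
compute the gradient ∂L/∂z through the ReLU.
∂L/∂z = 7

h = ReLU(4) = 4
Since z > 0: ∂h/∂z = 1
∂L/∂z = ∂L/∂h · ∂h/∂z = 7 × 1 = 7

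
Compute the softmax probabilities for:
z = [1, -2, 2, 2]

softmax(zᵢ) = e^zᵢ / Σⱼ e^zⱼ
p = [0.1542, 0.0077, 0.4191, 0.4191]

exp(z) = [2.718, 0.1353, 7.389, 7.389]
Sum = 17.63
p = [0.1542, 0.0077, 0.4191, 0.4191]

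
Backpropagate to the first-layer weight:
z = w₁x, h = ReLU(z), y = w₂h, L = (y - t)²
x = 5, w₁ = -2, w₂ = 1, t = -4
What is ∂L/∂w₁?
∂L/∂w₁ = 0

Forward pass:
z = w₁x = -2×5 = -10
h = ReLU(-10) = 0
y = w₂h = 1×0 = 0

Backward pass:
∂L/∂y = 2(y - t) = 2(0 - -4) = 8
∂y/∂h = w₂ = 1
∂h/∂z = 0 (ReLU derivative)
∂z/∂w₁ = x = 5

∂L/∂w₁ = 8 × 1 × 0 × 5 = 0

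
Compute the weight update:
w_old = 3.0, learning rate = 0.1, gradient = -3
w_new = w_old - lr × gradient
w_new = 3.3

w_new = w - η·∂L/∂w = 3.0 - 0.1×(-3) = 3.0 - (-0.3) = 3.3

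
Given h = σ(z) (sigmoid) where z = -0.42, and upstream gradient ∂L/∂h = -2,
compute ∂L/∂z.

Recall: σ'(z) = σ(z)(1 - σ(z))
∂L/∂z = -0.4786

σ(-0.42) = 0.3965
σ'(-0.42) = σ(-0.42)(1 - σ(-0.42)) = 0.3965 × 0.6035 = 0.2393
∂L/∂z = ∂L/∂h · σ'(z) = -2 × 0.2393 = -0.4786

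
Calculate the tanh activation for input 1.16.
0.821

tanh(1.16) = (e^(1.16) - e^(-1.16))/(e^(1.16) + e^(-1.16)) = 0.821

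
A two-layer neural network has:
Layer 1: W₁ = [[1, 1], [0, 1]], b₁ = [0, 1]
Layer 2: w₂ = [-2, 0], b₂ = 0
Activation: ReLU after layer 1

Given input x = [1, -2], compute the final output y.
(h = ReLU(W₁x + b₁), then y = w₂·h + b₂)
y = 0

Layer 1 pre-activation: z₁ = [-1, -1]
After ReLU: h = [0, 0]
Layer 2 output: y = -2×0 + 0×0 + 0 = 0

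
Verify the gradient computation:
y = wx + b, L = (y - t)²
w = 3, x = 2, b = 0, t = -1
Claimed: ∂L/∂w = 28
Correct

y = (3)(2) + 0 = 6
∂L/∂y = 2(y - t) = 2(6 - -1) = 14
∂y/∂w = x = 2
∂L/∂w = 14 × 2 = 28

Claimed value: 28
Correct: The correct gradient is 28.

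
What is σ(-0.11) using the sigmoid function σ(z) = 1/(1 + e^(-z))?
0.4725

sigmoid(-0.11) = 1/(1 + e^(0.11)) = 1/(1 + 1.116) = 0.4725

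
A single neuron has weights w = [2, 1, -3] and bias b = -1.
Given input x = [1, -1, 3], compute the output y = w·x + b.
y = -9

y = (2)(1) + (1)(-1) + (-3)(3) + -1 = -9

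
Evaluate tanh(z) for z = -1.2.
-0.8337

tanh(-1.2) = (e^(-1.2) - e^(1.2))/(e^(-1.2) + e^(1.2)) = -0.8337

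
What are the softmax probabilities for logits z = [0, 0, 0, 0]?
p = [0.25, 0.25, 0.25, 0.25]

exp(z) = [1, 1, 1, 1]
Sum = 4
p = [0.25, 0.25, 0.25, 0.25]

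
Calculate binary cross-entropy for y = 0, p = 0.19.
L = 0.2107

L = -0·log(0.19) - 1·log(0.81) = -log(0.81) = 0.2107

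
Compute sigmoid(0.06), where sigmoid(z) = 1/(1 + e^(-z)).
0.515

sigmoid(0.06) = 1/(1 + e^(-0.06)) = 1/(1 + 0.9418) = 0.515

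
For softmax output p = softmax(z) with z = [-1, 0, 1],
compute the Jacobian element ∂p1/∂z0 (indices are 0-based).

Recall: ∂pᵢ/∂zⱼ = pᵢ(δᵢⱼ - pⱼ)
∂p1/∂z0 = -0.02203

p = softmax(z) = [0.09003, 0.2447, 0.6652]
p1 = 0.2447, p0 = 0.09003

∂p1/∂z0 = -p1 × p0 = -0.2447 × 0.09003 = -0.02203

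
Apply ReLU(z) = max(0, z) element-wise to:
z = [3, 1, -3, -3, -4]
h = [3, 1, 0, 0, 0]

ReLU applied element-wise: max(0,3)=3, max(0,1)=1, max(0,-3)=0, max(0,-3)=0, max(0,-4)=0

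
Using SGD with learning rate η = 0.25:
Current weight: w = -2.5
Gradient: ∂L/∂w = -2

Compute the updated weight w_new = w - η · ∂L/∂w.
w_new = -2

w_new = w - η·∂L/∂w = -2.5 - 0.25×(-2) = -2.5 - (-0.5) = -2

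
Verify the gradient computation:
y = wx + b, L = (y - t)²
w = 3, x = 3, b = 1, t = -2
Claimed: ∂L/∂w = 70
Incorrect

y = (3)(3) + 1 = 10
∂L/∂y = 2(y - t) = 2(10 - -2) = 24
∂y/∂w = x = 3
∂L/∂w = 24 × 3 = 72

Claimed value: 70
Incorrect: The correct gradient is 72.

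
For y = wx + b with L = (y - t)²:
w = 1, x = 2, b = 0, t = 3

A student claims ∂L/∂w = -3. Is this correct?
Incorrect

y = (1)(2) + 0 = 2
∂L/∂y = 2(y - t) = 2(2 - 3) = -2
∂y/∂w = x = 2
∂L/∂w = -2 × 2 = -4

Claimed value: -3
Incorrect: The correct gradient is -4.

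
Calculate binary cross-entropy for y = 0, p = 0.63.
L = 0.9943

L = -0·log(0.63) - 1·log(0.37) = -log(0.37) = 0.9943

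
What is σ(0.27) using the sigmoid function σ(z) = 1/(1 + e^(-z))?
0.5671

sigmoid(0.27) = 1/(1 + e^(-0.27)) = 1/(1 + 0.7634) = 0.5671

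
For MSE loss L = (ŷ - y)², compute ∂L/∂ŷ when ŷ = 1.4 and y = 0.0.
∂L/∂ŷ = 2.8

∂L/∂ŷ = 2(ŷ - y) = 2(1.4 - 0.0) = 2(1.4) = 2.8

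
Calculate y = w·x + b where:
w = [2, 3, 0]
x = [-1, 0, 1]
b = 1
y = -1

y = (2)(-1) + (3)(0) + (0)(1) + 1 = -1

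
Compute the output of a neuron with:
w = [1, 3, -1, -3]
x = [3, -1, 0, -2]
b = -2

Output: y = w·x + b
y = 4

y = (1)(3) + (3)(-1) + (-1)(0) + (-3)(-2) + -2 = 4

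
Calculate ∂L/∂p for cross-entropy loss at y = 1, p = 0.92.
∂L/∂p = -1.087

∂L/∂p = -y/p + (1-y)/(1-p) = -1/0.92 + 0 = -1.087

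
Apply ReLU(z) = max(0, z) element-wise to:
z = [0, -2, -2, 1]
h = [0, 0, 0, 1]

ReLU applied element-wise: max(0,0)=0, max(0,-2)=0, max(0,-2)=0, max(0,1)=1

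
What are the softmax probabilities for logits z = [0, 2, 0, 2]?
p = [0.0596, 0.4404, 0.0596, 0.4404]

exp(z) = [1, 7.389, 1, 7.389]
Sum = 16.78
p = [0.0596, 0.4404, 0.0596, 0.4404]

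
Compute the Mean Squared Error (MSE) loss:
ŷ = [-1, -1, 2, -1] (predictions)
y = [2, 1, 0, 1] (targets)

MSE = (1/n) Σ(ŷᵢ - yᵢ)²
MSE = 5.25

MSE = (1/4)((-1-2)² + (-1-1)² + (2-0)² + (-1-1)²) = (1/4)(9 + 4 + 4 + 4) = 5.25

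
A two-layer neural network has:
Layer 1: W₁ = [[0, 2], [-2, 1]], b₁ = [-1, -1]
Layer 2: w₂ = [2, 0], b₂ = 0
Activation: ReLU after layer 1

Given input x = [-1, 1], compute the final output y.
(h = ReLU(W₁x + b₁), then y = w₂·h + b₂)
y = 2

Layer 1 pre-activation: z₁ = [1, 2]
After ReLU: h = [1, 2]
Layer 2 output: y = 2×1 + 0×2 + 0 = 2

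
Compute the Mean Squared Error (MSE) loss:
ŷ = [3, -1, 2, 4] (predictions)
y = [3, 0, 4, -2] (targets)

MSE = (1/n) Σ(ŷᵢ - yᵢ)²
MSE = 10.25

MSE = (1/4)((3-3)² + (-1-0)² + (2-4)² + (4--2)²) = (1/4)(0 + 1 + 4 + 36) = 10.25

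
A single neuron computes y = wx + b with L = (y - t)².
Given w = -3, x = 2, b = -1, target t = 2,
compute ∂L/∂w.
∂L/∂w = -36

y = wx + b = (-3)(2) + -1 = -7
∂L/∂y = 2(y - t) = 2(-7 - 2) = -18
∂y/∂w = x = 2
∂L/∂w = ∂L/∂y · ∂y/∂w = -18 × 2 = -36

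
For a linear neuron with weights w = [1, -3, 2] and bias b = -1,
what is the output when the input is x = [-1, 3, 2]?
y = -7

y = (1)(-1) + (-3)(3) + (2)(2) + -1 = -7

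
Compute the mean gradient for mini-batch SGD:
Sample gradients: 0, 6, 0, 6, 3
Average gradient = 3

Average = (1/5)(0 + 6 + 0 + 6 + 3) = 15/5 = 3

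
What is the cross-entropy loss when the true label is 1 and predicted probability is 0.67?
L = 0.4005

L = -1·log(0.67) - 0·log(0.33) = -log(0.67) = 0.4005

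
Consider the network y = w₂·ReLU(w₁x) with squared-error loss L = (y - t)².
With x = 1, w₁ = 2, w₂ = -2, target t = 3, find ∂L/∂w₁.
∂L/∂w₁ = 28

Forward pass:
z = w₁x = 2×1 = 2
h = ReLU(2) = 2
y = w₂h = -2×2 = -4

Backward pass:
∂L/∂y = 2(y - t) = 2(-4 - 3) = -14
∂y/∂h = w₂ = -2
∂h/∂z = 1 (ReLU derivative)
∂z/∂w₁ = x = 1

∂L/∂w₁ = -14 × -2 × 1 × 1 = 28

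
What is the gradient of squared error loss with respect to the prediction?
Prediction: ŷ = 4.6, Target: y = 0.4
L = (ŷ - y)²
∂L/∂ŷ = 8.4

∂L/∂ŷ = 2(ŷ - y) = 2(4.6 - 0.4) = 2(4.2) = 8.4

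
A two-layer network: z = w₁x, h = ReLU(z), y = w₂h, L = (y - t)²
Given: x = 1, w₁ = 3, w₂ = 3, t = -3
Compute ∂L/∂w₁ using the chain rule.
∂L/∂w₁ = 72

Forward pass:
z = w₁x = 3×1 = 3
h = ReLU(3) = 3
y = w₂h = 3×3 = 9

Backward pass:
∂L/∂y = 2(y - t) = 2(9 - -3) = 24
∂y/∂h = w₂ = 3
∂h/∂z = 1 (ReLU derivative)
∂z/∂w₁ = x = 1

∂L/∂w₁ = 24 × 3 × 1 × 1 = 72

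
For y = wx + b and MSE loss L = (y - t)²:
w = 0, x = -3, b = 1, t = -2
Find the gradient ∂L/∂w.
∂L/∂w = -18

y = wx + b = (0)(-3) + 1 = 1
∂L/∂y = 2(y - t) = 2(1 - -2) = 6
∂y/∂w = x = -3
∂L/∂w = ∂L/∂y · ∂y/∂w = 6 × -3 = -18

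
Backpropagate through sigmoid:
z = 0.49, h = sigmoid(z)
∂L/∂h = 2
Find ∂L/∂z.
∂L/∂z = 0.4711

σ(0.49) = 0.6201
σ'(0.49) = σ(0.49)(1 - σ(0.49)) = 0.6201 × 0.3799 = 0.2356
∂L/∂z = ∂L/∂h · σ'(z) = 2 × 0.2356 = 0.4711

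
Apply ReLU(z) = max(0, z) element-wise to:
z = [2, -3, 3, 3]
h = [2, 0, 3, 3]

ReLU applied element-wise: max(0,2)=2, max(0,-3)=0, max(0,3)=3, max(0,3)=3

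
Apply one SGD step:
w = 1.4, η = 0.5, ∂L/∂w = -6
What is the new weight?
w_new = 4.4

w_new = w - η·∂L/∂w = 1.4 - 0.5×(-6) = 1.4 - (-3) = 4.4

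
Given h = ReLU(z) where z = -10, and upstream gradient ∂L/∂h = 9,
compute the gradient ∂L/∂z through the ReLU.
∂L/∂z = 0

h = ReLU(-10) = 0
Since z < 0: ∂h/∂z = 0
∂L/∂z = ∂L/∂h · ∂h/∂z = 9 × 0 = 0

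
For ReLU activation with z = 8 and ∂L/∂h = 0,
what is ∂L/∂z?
∂L/∂z = 0

h = ReLU(8) = 8
Since z > 0: ∂h/∂z = 1
∂L/∂z = ∂L/∂h · ∂h/∂z = 0 × 1 = 0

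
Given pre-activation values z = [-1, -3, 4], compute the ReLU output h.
h = [0, 0, 4]

ReLU applied element-wise: max(0,-1)=0, max(0,-3)=0, max(0,4)=4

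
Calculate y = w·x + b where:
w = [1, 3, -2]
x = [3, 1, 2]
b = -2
y = 0

y = (1)(3) + (3)(1) + (-2)(2) + -2 = 0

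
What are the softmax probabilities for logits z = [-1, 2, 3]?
p = [0.0132, 0.2654, 0.7214]

exp(z) = [0.3679, 7.389, 20.09]
Sum = 27.84
p = [0.0132, 0.2654, 0.7214]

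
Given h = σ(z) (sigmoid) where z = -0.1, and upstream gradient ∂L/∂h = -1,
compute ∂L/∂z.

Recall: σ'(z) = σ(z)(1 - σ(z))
∂L/∂z = -0.2494

σ(-0.1) = 0.475
σ'(-0.1) = σ(-0.1)(1 - σ(-0.1)) = 0.475 × 0.525 = 0.2494
∂L/∂z = ∂L/∂h · σ'(z) = -1 × 0.2494 = -0.2494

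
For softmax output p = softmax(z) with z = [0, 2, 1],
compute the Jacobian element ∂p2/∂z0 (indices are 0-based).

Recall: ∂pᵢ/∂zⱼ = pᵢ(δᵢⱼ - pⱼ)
∂p2/∂z0 = -0.02203

p = softmax(z) = [0.09003, 0.6652, 0.2447]
p2 = 0.2447, p0 = 0.09003

∂p2/∂z0 = -p2 × p0 = -0.2447 × 0.09003 = -0.02203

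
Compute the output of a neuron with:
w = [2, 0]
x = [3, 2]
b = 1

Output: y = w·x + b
y = 7

y = (2)(3) + (0)(2) + 1 = 7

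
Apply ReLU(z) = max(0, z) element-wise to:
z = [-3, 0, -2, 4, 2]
h = [0, 0, 0, 4, 2]

ReLU applied element-wise: max(0,-3)=0, max(0,0)=0, max(0,-2)=0, max(0,4)=4, max(0,2)=2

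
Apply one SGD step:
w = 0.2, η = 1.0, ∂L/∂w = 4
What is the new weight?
w_new = -3.8

w_new = w - η·∂L/∂w = 0.2 - 1.0×(4) = 0.2 - (4) = -3.8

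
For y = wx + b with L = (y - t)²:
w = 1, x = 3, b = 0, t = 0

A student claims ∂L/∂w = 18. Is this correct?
Correct

y = (1)(3) + 0 = 3
∂L/∂y = 2(y - t) = 2(3 - 0) = 6
∂y/∂w = x = 3
∂L/∂w = 6 × 3 = 18

Claimed value: 18
Correct: The correct gradient is 18.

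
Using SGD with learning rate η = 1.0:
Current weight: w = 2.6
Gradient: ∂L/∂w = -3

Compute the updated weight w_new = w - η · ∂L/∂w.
w_new = 5.6

w_new = w - η·∂L/∂w = 2.6 - 1.0×(-3) = 2.6 - (-3) = 5.6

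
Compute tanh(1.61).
0.9232

tanh(1.61) = (e^(1.61) - e^(-1.61))/(e^(1.61) + e^(-1.61)) = 0.9232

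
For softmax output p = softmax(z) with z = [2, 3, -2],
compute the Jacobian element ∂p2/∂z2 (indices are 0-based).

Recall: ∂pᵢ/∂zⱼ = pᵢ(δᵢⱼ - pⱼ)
∂p2/∂z2 = 0.004878

p = softmax(z) = [0.2676, 0.7275, 0.004902]
p2 = 0.004902

∂p2/∂z2 = p2(1 - p2) = 0.004902 × (1 - 0.004902) = 0.004878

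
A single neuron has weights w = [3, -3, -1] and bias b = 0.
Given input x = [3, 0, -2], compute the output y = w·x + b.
y = 11

y = (3)(3) + (-3)(0) + (-1)(-2) + 0 = 11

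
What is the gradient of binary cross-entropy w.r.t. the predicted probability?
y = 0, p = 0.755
∂L/∂p = 4.082

∂L/∂p = -y/p + (1-y)/(1-p) = 0 + 1/0.245 = 4.082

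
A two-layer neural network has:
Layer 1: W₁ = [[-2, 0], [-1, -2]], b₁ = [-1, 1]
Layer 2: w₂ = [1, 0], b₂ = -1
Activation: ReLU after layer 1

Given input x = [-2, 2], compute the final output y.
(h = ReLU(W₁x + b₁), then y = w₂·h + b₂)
y = 2

Layer 1 pre-activation: z₁ = [3, -1]
After ReLU: h = [3, 0]
Layer 2 output: y = 1×3 + 0×0 + -1 = 2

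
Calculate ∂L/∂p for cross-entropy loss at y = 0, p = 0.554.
∂L/∂p = 2.242

∂L/∂p = -y/p + (1-y)/(1-p) = 0 + 1/0.446 = 2.242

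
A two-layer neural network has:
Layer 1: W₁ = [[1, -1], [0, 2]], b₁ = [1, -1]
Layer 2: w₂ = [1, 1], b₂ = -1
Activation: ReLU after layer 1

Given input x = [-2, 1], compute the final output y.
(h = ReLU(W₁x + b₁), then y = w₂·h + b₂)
y = 0

Layer 1 pre-activation: z₁ = [-2, 1]
After ReLU: h = [0, 1]
Layer 2 output: y = 1×0 + 1×1 + -1 = 0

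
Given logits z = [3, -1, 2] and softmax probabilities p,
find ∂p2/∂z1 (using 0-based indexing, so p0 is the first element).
∂p2/∂z1 = -0.003507

p = softmax(z) = [0.7214, 0.01321, 0.2654]
p2 = 0.2654, p1 = 0.01321

∂p2/∂z1 = -p2 × p1 = -0.2654 × 0.01321 = -0.003507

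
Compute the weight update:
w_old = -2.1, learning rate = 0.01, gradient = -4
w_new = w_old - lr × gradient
w_new = -2.06

w_new = w - η·∂L/∂w = -2.1 - 0.01×(-4) = -2.1 - (-0.04) = -2.06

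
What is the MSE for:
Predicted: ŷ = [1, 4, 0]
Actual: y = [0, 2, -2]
MSE = 3

MSE = (1/3)((1-0)² + (4-2)² + (0--2)²) = (1/3)(1 + 4 + 4) = 3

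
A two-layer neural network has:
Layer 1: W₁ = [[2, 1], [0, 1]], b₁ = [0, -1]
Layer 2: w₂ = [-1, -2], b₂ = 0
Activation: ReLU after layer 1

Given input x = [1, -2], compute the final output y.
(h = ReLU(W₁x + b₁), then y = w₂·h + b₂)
y = 0

Layer 1 pre-activation: z₁ = [0, -3]
After ReLU: h = [0, 0]
Layer 2 output: y = -1×0 + -2×0 + 0 = 0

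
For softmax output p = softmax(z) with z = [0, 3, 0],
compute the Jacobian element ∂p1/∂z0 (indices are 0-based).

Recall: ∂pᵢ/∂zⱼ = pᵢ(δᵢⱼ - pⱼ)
∂p1/∂z0 = -0.04118

p = softmax(z) = [0.04528, 0.9094, 0.04528]
p1 = 0.9094, p0 = 0.04528

∂p1/∂z0 = -p1 × p0 = -0.9094 × 0.04528 = -0.04118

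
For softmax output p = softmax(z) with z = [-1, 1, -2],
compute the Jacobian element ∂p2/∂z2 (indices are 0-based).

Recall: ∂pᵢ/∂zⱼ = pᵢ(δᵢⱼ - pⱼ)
∂p2/∂z2 = 0.04025

p = softmax(z) = [0.1142, 0.8438, 0.04201]
p2 = 0.04201

∂p2/∂z2 = p2(1 - p2) = 0.04201 × (1 - 0.04201) = 0.04025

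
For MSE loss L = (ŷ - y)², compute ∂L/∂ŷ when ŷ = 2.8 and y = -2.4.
∂L/∂ŷ = 10.4

∂L/∂ŷ = 2(ŷ - y) = 2(2.8 - -2.4) = 2(5.2) = 10.4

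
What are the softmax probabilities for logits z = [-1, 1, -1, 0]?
p = [0.0826, 0.6103, 0.0826, 0.2245]

exp(z) = [0.3679, 2.718, 0.3679, 1]
Sum = 4.454
p = [0.0826, 0.6103, 0.0826, 0.2245]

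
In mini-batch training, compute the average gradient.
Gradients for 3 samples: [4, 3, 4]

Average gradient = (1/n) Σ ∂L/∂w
Average gradient = 3.667

Average = (1/3)(4 + 3 + 4) = 11/3 = 3.667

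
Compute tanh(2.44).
0.9849

tanh(2.44) = (e^(2.44) - e^(-2.44))/(e^(2.44) + e^(-2.44)) = 0.9849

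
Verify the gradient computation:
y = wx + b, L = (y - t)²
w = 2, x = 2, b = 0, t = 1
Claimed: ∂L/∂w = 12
Correct

y = (2)(2) + 0 = 4
∂L/∂y = 2(y - t) = 2(4 - 1) = 6
∂y/∂w = x = 2
∂L/∂w = 6 × 2 = 12

Claimed value: 12
Correct: The correct gradient is 12.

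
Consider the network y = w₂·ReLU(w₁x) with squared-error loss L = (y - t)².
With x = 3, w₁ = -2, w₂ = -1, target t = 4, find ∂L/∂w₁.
∂L/∂w₁ = 0

Forward pass:
z = w₁x = -2×3 = -6
h = ReLU(-6) = 0
y = w₂h = -1×0 = 0

Backward pass:
∂L/∂y = 2(y - t) = 2(0 - 4) = -8
∂y/∂h = w₂ = -1
∂h/∂z = 0 (ReLU derivative)
∂z/∂w₁ = x = 3

∂L/∂w₁ = -8 × -1 × 0 × 3 = 0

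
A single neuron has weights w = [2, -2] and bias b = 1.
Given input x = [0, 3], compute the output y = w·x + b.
y = -5

y = (2)(0) + (-2)(3) + 1 = -5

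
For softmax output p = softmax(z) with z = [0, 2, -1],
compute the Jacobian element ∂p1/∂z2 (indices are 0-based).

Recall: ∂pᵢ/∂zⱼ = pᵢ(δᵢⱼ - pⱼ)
∂p1/∂z2 = -0.03545

p = softmax(z) = [0.1142, 0.8438, 0.04201]
p1 = 0.8438, p2 = 0.04201

∂p1/∂z2 = -p1 × p2 = -0.8438 × 0.04201 = -0.03545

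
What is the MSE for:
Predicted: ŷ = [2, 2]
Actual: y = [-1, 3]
MSE = 5

MSE = (1/2)((2--1)² + (2-3)²) = (1/2)(9 + 1) = 5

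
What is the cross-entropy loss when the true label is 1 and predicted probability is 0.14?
L = 1.966

L = -1·log(0.14) - 0·log(0.86) = -log(0.14) = 1.966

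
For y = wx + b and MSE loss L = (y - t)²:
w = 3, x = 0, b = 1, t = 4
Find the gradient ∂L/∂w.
∂L/∂w = 0

y = wx + b = (3)(0) + 1 = 1
∂L/∂y = 2(y - t) = 2(1 - 4) = -6
∂y/∂w = x = 0
∂L/∂w = ∂L/∂y · ∂y/∂w = -6 × 0 = 0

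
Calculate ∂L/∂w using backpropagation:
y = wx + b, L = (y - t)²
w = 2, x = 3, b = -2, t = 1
∂L/∂w = 18

y = wx + b = (2)(3) + -2 = 4
∂L/∂y = 2(y - t) = 2(4 - 1) = 6
∂y/∂w = x = 3
∂L/∂w = ∂L/∂y · ∂y/∂w = 6 × 3 = 18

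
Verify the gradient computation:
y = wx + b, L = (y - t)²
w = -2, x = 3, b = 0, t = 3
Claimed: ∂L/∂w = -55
Incorrect

y = (-2)(3) + 0 = -6
∂L/∂y = 2(y - t) = 2(-6 - 3) = -18
∂y/∂w = x = 3
∂L/∂w = -18 × 3 = -54

Claimed value: -55
Incorrect: The correct gradient is -54.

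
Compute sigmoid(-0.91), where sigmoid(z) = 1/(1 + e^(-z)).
0.287

sigmoid(-0.91) = 1/(1 + e^(0.91)) = 1/(1 + 2.484) = 0.287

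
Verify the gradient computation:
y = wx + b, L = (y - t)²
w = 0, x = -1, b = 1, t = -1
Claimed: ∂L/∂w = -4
Correct

y = (0)(-1) + 1 = 1
∂L/∂y = 2(y - t) = 2(1 - -1) = 4
∂y/∂w = x = -1
∂L/∂w = 4 × -1 = -4

Claimed value: -4
Correct: The correct gradient is -4.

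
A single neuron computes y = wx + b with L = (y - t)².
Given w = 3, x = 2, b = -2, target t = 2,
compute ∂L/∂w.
∂L/∂w = 8

y = wx + b = (3)(2) + -2 = 4
∂L/∂y = 2(y - t) = 2(4 - 2) = 4
∂y/∂w = x = 2
∂L/∂w = ∂L/∂y · ∂y/∂w = 4 × 2 = 8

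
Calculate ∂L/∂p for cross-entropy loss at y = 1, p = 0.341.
∂L/∂p = -2.933

∂L/∂p = -y/p + (1-y)/(1-p) = -1/0.341 + 0 = -2.933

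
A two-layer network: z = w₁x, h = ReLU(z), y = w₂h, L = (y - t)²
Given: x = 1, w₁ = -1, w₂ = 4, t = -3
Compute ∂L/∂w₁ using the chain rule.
∂L/∂w₁ = 0

Forward pass:
z = w₁x = -1×1 = -1
h = ReLU(-1) = 0
y = w₂h = 4×0 = 0

Backward pass:
∂L/∂y = 2(y - t) = 2(0 - -3) = 6
∂y/∂h = w₂ = 4
∂h/∂z = 0 (ReLU derivative)
∂z/∂w₁ = x = 1

∂L/∂w₁ = 6 × 4 × 0 × 1 = 0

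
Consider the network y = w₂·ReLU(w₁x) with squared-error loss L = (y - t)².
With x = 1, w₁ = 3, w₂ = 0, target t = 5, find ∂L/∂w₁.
∂L/∂w₁ = 0

Forward pass:
z = w₁x = 3×1 = 3
h = ReLU(3) = 3
y = w₂h = 0×3 = 0

Backward pass:
∂L/∂y = 2(y - t) = 2(0 - 5) = -10
∂y/∂h = w₂ = 0
∂h/∂z = 1 (ReLU derivative)
∂z/∂w₁ = x = 1

∂L/∂w₁ = -10 × 0 × 1 × 1 = 0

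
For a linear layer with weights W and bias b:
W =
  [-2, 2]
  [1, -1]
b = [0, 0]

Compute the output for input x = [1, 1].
y = [0, 0]

Wx = [-2×1 + 2×1, 1×1 + -1×1]
   = [0, 0]
y = Wx + b = [0 + 0, 0 + 0] = [0, 0]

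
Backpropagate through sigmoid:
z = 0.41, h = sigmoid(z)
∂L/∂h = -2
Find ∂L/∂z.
∂L/∂z = -0.4796

σ(0.41) = 0.6011
σ'(0.41) = σ(0.41)(1 - σ(0.41)) = 0.6011 × 0.3989 = 0.2398
∂L/∂z = ∂L/∂h · σ'(z) = -2 × 0.2398 = -0.4796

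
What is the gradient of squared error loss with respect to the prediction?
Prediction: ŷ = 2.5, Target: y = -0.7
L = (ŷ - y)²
∂L/∂ŷ = 6.4

∂L/∂ŷ = 2(ŷ - y) = 2(2.5 - -0.7) = 2(3.2) = 6.4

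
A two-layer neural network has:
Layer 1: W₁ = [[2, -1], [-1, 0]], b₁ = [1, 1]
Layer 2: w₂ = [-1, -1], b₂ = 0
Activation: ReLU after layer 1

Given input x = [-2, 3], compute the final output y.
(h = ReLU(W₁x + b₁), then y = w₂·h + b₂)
y = -3

Layer 1 pre-activation: z₁ = [-6, 3]
After ReLU: h = [0, 3]
Layer 2 output: y = -1×0 + -1×3 + 0 = -3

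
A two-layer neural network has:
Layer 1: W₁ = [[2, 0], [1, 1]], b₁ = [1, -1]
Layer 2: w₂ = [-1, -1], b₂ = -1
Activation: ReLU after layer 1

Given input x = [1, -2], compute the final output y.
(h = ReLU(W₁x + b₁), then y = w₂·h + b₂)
y = -4

Layer 1 pre-activation: z₁ = [3, -2]
After ReLU: h = [3, 0]
Layer 2 output: y = -1×3 + -1×0 + -1 = -4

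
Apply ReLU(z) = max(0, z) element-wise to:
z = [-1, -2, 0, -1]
h = [0, 0, 0, 0]

ReLU applied element-wise: max(0,-1)=0, max(0,-2)=0, max(0,0)=0, max(0,-1)=0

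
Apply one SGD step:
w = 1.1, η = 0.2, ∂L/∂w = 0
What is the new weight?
w_new = 1.1

w_new = w - η·∂L/∂w = 1.1 - 0.2×(0) = 1.1 - (0) = 1.1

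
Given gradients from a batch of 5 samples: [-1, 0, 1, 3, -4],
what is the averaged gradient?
Average gradient = -0.2

Average = (1/5)(-1 + 0 + 1 + 3 + -4) = -1/5 = -0.2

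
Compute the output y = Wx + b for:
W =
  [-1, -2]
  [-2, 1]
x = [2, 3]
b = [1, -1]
y = [-7, -2]

Wx = [-1×2 + -2×3, -2×2 + 1×3]
   = [-8, -1]
y = Wx + b = [-8 + 1, -1 + -1] = [-7, -2]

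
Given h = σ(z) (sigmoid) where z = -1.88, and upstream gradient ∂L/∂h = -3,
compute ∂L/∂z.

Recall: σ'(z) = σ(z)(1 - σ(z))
∂L/∂z = -0.3446

σ(-1.88) = 0.1324
σ'(-1.88) = σ(-1.88)(1 - σ(-1.88)) = 0.1324 × 0.8676 = 0.1149
∂L/∂z = ∂L/∂h · σ'(z) = -3 × 0.1149 = -0.3446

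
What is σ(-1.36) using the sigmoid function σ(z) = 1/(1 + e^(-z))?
0.2042

sigmoid(-1.36) = 1/(1 + e^(1.36)) = 1/(1 + 3.896) = 0.2042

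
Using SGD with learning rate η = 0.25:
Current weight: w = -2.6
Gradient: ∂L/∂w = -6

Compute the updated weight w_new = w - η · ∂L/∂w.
w_new = -1.1

w_new = w - η·∂L/∂w = -2.6 - 0.25×(-6) = -2.6 - (-1.5) = -1.1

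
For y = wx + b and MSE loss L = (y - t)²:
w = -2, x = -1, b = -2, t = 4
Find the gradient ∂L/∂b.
∂L/∂b = -8

y = wx + b = (-2)(-1) + -2 = 0
∂L/∂y = 2(y - t) = 2(0 - 4) = -8
∂y/∂b = 1
∂L/∂b = ∂L/∂y · ∂y/∂b = -8 × 1 = -8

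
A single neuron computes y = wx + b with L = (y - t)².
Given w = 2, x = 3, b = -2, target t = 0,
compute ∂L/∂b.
∂L/∂b = 8

y = wx + b = (2)(3) + -2 = 4
∂L/∂y = 2(y - t) = 2(4 - 0) = 8
∂y/∂b = 1
∂L/∂b = ∂L/∂y · ∂y/∂b = 8 × 1 = 8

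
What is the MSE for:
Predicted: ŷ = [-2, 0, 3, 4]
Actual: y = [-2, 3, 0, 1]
MSE = 6.75

MSE = (1/4)((-2--2)² + (0-3)² + (3-0)² + (4-1)²) = (1/4)(0 + 9 + 9 + 9) = 6.75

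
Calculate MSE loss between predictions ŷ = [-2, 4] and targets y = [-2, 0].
MSE = 8

MSE = (1/2)((-2--2)² + (4-0)²) = (1/2)(0 + 16) = 8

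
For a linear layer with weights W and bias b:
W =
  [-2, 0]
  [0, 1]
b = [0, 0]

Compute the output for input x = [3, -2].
y = [-6, -2]

Wx = [-2×3 + 0×-2, 0×3 + 1×-2]
   = [-6, -2]
y = Wx + b = [-6 + 0, -2 + 0] = [-6, -2]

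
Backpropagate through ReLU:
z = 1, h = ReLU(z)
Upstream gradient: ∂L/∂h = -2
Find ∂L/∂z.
∂L/∂z = -2

h = ReLU(1) = 1
Since z > 0: ∂h/∂z = 1
∂L/∂z = ∂L/∂h · ∂h/∂z = -2 × 1 = -2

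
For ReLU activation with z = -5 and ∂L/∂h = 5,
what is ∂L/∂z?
∂L/∂z = 0

h = ReLU(-5) = 0
Since z < 0: ∂h/∂z = 0
∂L/∂z = ∂L/∂h · ∂h/∂z = 5 × 0 = 0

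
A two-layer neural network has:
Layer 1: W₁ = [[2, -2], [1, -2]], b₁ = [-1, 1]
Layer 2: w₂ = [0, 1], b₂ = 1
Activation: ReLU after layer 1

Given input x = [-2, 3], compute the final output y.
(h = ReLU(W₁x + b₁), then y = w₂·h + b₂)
y = 1

Layer 1 pre-activation: z₁ = [-11, -7]
After ReLU: h = [0, 0]
Layer 2 output: y = 0×0 + 1×0 + 1 = 1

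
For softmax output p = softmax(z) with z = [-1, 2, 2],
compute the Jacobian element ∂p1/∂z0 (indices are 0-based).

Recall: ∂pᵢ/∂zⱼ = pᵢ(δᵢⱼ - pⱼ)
∂p1/∂z0 = -0.01185

p = softmax(z) = [0.02429, 0.4879, 0.4879]
p1 = 0.4879, p0 = 0.02429

∂p1/∂z0 = -p1 × p0 = -0.4879 × 0.02429 = -0.01185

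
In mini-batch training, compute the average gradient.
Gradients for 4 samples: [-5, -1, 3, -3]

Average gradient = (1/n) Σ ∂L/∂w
Average gradient = -1.5

Average = (1/4)(-5 + -1 + 3 + -3) = -6/4 = -1.5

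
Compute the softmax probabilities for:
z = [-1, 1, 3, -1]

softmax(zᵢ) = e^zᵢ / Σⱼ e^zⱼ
p = [0.0156, 0.1155, 0.8533, 0.0156]

exp(z) = [0.3679, 2.718, 20.09, 0.3679]
Sum = 23.54
p = [0.0156, 0.1155, 0.8533, 0.0156]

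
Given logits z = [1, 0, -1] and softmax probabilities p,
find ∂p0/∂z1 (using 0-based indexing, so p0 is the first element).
∂p0/∂z1 = -0.1628

p = softmax(z) = [0.6652, 0.2447, 0.09003]
p0 = 0.6652, p1 = 0.2447

∂p0/∂z1 = -p0 × p1 = -0.6652 × 0.2447 = -0.1628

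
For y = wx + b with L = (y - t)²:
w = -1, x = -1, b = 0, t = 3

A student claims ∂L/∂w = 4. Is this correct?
Correct

y = (-1)(-1) + 0 = 1
∂L/∂y = 2(y - t) = 2(1 - 3) = -4
∂y/∂w = x = -1
∂L/∂w = -4 × -1 = 4

Claimed value: 4
Correct: The correct gradient is 4.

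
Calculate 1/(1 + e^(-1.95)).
0.8754

sigmoid(1.95) = 1/(1 + e^(-1.95)) = 1/(1 + 0.1423) = 0.8754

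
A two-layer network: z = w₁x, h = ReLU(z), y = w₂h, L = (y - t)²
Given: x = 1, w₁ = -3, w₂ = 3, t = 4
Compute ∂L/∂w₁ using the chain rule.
∂L/∂w₁ = 0

Forward pass:
z = w₁x = -3×1 = -3
h = ReLU(-3) = 0
y = w₂h = 3×0 = 0

Backward pass:
∂L/∂y = 2(y - t) = 2(0 - 4) = -8
∂y/∂h = w₂ = 3
∂h/∂z = 0 (ReLU derivative)
∂z/∂w₁ = x = 1

∂L/∂w₁ = -8 × 3 × 0 × 1 = 0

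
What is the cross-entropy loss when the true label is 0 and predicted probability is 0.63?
L = 0.9943

L = -0·log(0.63) - 1·log(0.37) = -log(0.37) = 0.9943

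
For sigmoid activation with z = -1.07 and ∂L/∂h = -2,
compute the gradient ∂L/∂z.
∂L/∂z = -0.3803

σ(-1.07) = 0.2554
σ'(-1.07) = σ(-1.07)(1 - σ(-1.07)) = 0.2554 × 0.7446 = 0.1902
∂L/∂z = ∂L/∂h · σ'(z) = -2 × 0.1902 = -0.3803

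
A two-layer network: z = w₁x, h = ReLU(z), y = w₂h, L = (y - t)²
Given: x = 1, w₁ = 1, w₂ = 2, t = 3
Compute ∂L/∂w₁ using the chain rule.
∂L/∂w₁ = -4

Forward pass:
z = w₁x = 1×1 = 1
h = ReLU(1) = 1
y = w₂h = 2×1 = 2

Backward pass:
∂L/∂y = 2(y - t) = 2(2 - 3) = -2
∂y/∂h = w₂ = 2
∂h/∂z = 1 (ReLU derivative)
∂z/∂w₁ = x = 1

∂L/∂w₁ = -2 × 2 × 1 × 1 = -4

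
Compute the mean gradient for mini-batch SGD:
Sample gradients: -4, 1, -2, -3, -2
Average gradient = -2

Average = (1/5)(-4 + 1 + -2 + -3 + -2) = -10/5 = -2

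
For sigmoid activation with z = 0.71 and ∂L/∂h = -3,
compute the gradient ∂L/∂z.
∂L/∂z = -0.6629

σ(0.71) = 0.6704
σ'(0.71) = σ(0.71)(1 - σ(0.71)) = 0.6704 × 0.3296 = 0.221
∂L/∂z = ∂L/∂h · σ'(z) = -3 × 0.221 = -0.6629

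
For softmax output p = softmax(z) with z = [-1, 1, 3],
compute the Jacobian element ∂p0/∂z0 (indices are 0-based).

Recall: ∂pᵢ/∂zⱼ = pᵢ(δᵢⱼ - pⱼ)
∂p0/∂z0 = 0.01562

p = softmax(z) = [0.01588, 0.1173, 0.8668]
p0 = 0.01588

∂p0/∂z0 = p0(1 - p0) = 0.01588 × (1 - 0.01588) = 0.01562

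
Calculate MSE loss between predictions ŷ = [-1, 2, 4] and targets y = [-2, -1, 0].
MSE = 8.667

MSE = (1/3)((-1--2)² + (2--1)² + (4-0)²) = (1/3)(1 + 9 + 16) = 8.667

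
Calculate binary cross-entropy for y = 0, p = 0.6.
L = 0.9163

L = -0·log(0.6) - 1·log(0.4) = -log(0.4) = 0.9163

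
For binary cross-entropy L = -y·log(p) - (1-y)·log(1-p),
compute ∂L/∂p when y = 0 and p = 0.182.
∂L/∂p = 1.222

∂L/∂p = -y/p + (1-y)/(1-p) = 0 + 1/0.818 = 1.222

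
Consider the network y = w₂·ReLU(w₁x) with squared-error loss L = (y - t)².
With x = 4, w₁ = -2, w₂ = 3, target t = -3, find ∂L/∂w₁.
∂L/∂w₁ = 0

Forward pass:
z = w₁x = -2×4 = -8
h = ReLU(-8) = 0
y = w₂h = 3×0 = 0

Backward pass:
∂L/∂y = 2(y - t) = 2(0 - -3) = 6
∂y/∂h = w₂ = 3
∂h/∂z = 0 (ReLU derivative)
∂z/∂w₁ = x = 4

∂L/∂w₁ = 6 × 3 × 0 × 4 = 0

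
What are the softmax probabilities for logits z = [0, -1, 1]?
p = [0.2447, 0.09, 0.6652]

exp(z) = [1, 0.3679, 2.718]
Sum = 4.086
p = [0.2447, 0.09, 0.6652]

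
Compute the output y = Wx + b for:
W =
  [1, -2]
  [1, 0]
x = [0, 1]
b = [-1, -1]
y = [-3, -1]

Wx = [1×0 + -2×1, 1×0 + 0×1]
   = [-2, 0]
y = Wx + b = [-2 + -1, 0 + -1] = [-3, -1]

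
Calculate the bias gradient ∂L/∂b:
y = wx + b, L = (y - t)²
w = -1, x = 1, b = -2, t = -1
∂L/∂b = -4

y = wx + b = (-1)(1) + -2 = -3
∂L/∂y = 2(y - t) = 2(-3 - -1) = -4
∂y/∂b = 1
∂L/∂b = ∂L/∂y · ∂y/∂b = -4 × 1 = -4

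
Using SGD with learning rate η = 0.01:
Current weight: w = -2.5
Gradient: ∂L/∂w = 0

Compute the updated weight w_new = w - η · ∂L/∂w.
w_new = -2.5

w_new = w - η·∂L/∂w = -2.5 - 0.01×(0) = -2.5 - (0) = -2.5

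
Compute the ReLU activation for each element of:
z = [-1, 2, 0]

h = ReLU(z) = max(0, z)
h = [0, 2, 0]

ReLU applied element-wise: max(0,-1)=0, max(0,2)=2, max(0,0)=0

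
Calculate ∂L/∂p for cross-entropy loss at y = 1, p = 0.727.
∂L/∂p = -1.376

∂L/∂p = -y/p + (1-y)/(1-p) = -1/0.727 + 0 = -1.376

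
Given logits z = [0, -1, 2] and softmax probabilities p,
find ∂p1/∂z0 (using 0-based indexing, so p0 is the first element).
∂p1/∂z0 = -0.004797

p = softmax(z) = [0.1142, 0.04201, 0.8438]
p1 = 0.04201, p0 = 0.1142

∂p1/∂z0 = -p1 × p0 = -0.04201 × 0.1142 = -0.004797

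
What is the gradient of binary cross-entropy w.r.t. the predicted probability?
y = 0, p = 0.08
∂L/∂p = 1.087

∂L/∂p = -y/p + (1-y)/(1-p) = 0 + 1/0.92 = 1.087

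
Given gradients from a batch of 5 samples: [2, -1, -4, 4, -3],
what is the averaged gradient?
Average gradient = -0.4

Average = (1/5)(2 + -1 + -4 + 4 + -3) = -2/5 = -0.4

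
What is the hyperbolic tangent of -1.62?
-0.9246

tanh(-1.62) = (e^(-1.62) - e^(1.62))/(e^(-1.62) + e^(1.62)) = -0.9246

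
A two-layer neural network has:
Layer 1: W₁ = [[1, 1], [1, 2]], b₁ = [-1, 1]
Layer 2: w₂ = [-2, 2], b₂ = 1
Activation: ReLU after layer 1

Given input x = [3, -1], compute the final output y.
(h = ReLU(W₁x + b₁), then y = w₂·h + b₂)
y = 3

Layer 1 pre-activation: z₁ = [1, 2]
After ReLU: h = [1, 2]
Layer 2 output: y = -2×1 + 2×2 + 1 = 3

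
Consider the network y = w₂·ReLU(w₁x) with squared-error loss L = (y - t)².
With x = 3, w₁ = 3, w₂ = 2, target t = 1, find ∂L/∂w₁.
∂L/∂w₁ = 204

Forward pass:
z = w₁x = 3×3 = 9
h = ReLU(9) = 9
y = w₂h = 2×9 = 18

Backward pass:
∂L/∂y = 2(y - t) = 2(18 - 1) = 34
∂y/∂h = w₂ = 2
∂h/∂z = 1 (ReLU derivative)
∂z/∂w₁ = x = 3

∂L/∂w₁ = 34 × 2 × 1 × 3 = 204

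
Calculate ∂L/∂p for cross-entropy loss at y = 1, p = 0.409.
∂L/∂p = -2.445

∂L/∂p = -y/p + (1-y)/(1-p) = -1/0.409 + 0 = -2.445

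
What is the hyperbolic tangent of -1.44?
-0.8937

tanh(-1.44) = (e^(-1.44) - e^(1.44))/(e^(-1.44) + e^(1.44)) = -0.8937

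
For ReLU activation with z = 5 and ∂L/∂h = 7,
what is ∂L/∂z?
∂L/∂z = 7

h = ReLU(5) = 5
Since z > 0: ∂h/∂z = 1
∂L/∂z = ∂L/∂h · ∂h/∂z = 7 × 1 = 7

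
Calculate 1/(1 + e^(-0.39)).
0.5963

sigmoid(0.39) = 1/(1 + e^(-0.39)) = 1/(1 + 0.6771) = 0.5963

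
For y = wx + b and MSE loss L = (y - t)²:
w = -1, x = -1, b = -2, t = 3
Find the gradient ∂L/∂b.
∂L/∂b = -8

y = wx + b = (-1)(-1) + -2 = -1
∂L/∂y = 2(y - t) = 2(-1 - 3) = -8
∂y/∂b = 1
∂L/∂b = ∂L/∂y · ∂y/∂b = -8 × 1 = -8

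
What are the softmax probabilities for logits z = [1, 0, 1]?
p = [0.4223, 0.1554, 0.4223]

exp(z) = [2.718, 1, 2.718]
Sum = 6.437
p = [0.4223, 0.1554, 0.4223]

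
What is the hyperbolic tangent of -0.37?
-0.354

tanh(-0.37) = (e^(-0.37) - e^(0.37))/(e^(-0.37) + e^(0.37)) = -0.354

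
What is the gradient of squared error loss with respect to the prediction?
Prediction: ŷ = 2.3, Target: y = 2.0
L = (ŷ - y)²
∂L/∂ŷ = 0.6

∂L/∂ŷ = 2(ŷ - y) = 2(2.3 - 2.0) = 2(0.3) = 0.6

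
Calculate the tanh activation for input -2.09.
-0.9699

tanh(-2.09) = (e^(-2.09) - e^(2.09))/(e^(-2.09) + e^(2.09)) = -0.9699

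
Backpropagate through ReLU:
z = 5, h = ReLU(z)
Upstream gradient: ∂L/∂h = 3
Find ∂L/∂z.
∂L/∂z = 3

h = ReLU(5) = 5
Since z > 0: ∂h/∂z = 1
∂L/∂z = ∂L/∂h · ∂h/∂z = 3 × 1 = 3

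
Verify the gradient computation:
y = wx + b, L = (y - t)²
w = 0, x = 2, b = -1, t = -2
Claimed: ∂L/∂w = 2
Incorrect

y = (0)(2) + -1 = -1
∂L/∂y = 2(y - t) = 2(-1 - -2) = 2
∂y/∂w = x = 2
∂L/∂w = 2 × 2 = 4

Claimed value: 2
Incorrect: The correct gradient is 4.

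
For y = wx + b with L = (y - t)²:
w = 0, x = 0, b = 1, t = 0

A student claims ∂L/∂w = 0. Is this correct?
Correct

y = (0)(0) + 1 = 1
∂L/∂y = 2(y - t) = 2(1 - 0) = 2
∂y/∂w = x = 0
∂L/∂w = 2 × 0 = 0

Claimed value: 0
Correct: The correct gradient is 0.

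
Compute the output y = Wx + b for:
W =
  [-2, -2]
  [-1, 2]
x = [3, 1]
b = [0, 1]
y = [-8, 0]

Wx = [-2×3 + -2×1, -1×3 + 2×1]
   = [-8, -1]
y = Wx + b = [-8 + 0, -1 + 1] = [-8, 0]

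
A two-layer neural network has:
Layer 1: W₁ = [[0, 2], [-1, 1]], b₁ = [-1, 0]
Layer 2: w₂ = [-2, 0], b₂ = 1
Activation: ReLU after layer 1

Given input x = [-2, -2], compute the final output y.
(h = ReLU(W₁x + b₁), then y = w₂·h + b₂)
y = 1

Layer 1 pre-activation: z₁ = [-5, 0]
After ReLU: h = [0, 0]
Layer 2 output: y = -2×0 + 0×0 + 1 = 1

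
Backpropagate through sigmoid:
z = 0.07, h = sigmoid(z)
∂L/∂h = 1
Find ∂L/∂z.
∂L/∂z = 0.2497

σ(0.07) = 0.5175
σ'(0.07) = σ(0.07)(1 - σ(0.07)) = 0.5175 × 0.4825 = 0.2497
∂L/∂z = ∂L/∂h · σ'(z) = 1 × 0.2497 = 0.2497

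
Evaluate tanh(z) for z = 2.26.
0.9785

tanh(2.26) = (e^(2.26) - e^(-2.26))/(e^(2.26) + e^(-2.26)) = 0.9785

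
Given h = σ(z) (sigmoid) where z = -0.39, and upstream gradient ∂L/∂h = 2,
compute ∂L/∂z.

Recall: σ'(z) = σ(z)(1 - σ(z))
∂L/∂z = 0.4815

σ(-0.39) = 0.4037
σ'(-0.39) = σ(-0.39)(1 - σ(-0.39)) = 0.4037 × 0.5963 = 0.2407
∂L/∂z = ∂L/∂h · σ'(z) = 2 × 0.2407 = 0.4815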